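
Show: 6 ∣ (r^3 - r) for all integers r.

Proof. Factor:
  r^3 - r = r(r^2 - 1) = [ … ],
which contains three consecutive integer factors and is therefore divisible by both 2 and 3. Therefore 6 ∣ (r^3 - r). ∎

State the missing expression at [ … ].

(r - 1)r(r + 1)

r(r^2 - 1) = r(r - 1)(r + 1) = (r - 1)r(r + 1).
These three factors are consecutive integers, so their product is divisible by 6.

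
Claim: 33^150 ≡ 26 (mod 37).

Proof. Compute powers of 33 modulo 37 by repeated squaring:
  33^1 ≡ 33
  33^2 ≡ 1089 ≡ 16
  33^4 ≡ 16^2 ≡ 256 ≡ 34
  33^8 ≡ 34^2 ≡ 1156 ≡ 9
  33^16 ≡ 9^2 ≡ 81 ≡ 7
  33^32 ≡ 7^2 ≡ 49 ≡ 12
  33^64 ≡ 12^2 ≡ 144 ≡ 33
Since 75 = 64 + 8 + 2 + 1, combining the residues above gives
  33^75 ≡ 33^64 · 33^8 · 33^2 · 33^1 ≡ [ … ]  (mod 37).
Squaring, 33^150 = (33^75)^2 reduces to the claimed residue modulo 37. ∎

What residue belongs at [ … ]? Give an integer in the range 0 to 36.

10

33^64 · 33^8 · 33^2 · 33^1 ≡ 33 · 9 · 16 · 33 = 156816.
156816 mod 37 = 10, so 33^75 ≡ 10 (mod 37).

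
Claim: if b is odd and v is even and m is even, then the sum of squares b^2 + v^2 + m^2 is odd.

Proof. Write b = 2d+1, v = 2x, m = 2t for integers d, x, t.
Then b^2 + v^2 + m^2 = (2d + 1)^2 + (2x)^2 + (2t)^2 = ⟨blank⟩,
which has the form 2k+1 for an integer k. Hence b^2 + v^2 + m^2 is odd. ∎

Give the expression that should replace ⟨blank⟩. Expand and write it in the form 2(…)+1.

2(2d^2 + 2d + 2t^2 + 2x^2) + 1

(2d + 1)^2 + (2x)^2 + (2t)^2 = 4d^2 + 4d + 4t^2 + 4x^2 + 1
= 2(2d^2 + 2d + 2t^2 + 2x^2) + 1.
Since 2d^2 + 2d + 2t^2 + 2x^2 is an integer, the sum of squares is of the form 2k+1 for an integer k.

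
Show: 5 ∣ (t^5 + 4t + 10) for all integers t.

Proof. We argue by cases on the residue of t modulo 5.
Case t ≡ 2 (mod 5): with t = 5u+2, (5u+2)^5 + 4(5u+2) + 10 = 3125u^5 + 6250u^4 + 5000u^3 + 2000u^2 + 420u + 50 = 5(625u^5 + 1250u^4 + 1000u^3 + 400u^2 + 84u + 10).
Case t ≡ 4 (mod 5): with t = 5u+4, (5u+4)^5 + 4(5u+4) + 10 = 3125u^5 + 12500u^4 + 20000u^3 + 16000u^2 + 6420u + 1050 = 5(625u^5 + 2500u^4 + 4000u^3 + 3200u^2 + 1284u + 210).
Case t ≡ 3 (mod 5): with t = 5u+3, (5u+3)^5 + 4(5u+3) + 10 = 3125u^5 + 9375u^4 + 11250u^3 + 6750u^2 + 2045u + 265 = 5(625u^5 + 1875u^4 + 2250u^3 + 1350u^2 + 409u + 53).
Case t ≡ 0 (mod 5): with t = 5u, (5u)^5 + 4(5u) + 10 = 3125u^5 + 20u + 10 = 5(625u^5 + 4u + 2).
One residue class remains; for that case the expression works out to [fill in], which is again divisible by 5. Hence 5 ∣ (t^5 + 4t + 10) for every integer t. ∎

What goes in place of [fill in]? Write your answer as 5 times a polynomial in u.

The residues treated are {2, 4, 3, 0}, so the missing case is t ≡ 1 (mod 5); write t = 5u+1.
Then (5u+1)^5 + 4(5u+1) + 10 = 3125u^5 + 3125u^4 + 1250u^3 + 250u^2 + 45u + 15 = 5(625u^5 + 625u^4 + 250u^3 + 50u^2 + 9u + 3).

5(625u^5 + 625u^4 + 250u^3 + 50u^2 + 9u + 3)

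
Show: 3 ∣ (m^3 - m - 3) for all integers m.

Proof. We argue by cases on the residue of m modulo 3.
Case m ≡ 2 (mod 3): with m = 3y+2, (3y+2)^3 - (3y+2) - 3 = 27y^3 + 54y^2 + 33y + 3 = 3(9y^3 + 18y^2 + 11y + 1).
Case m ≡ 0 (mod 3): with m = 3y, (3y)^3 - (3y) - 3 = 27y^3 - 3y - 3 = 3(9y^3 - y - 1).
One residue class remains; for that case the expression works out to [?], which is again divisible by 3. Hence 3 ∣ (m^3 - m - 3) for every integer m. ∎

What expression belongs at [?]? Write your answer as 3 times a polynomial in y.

3(9y^3 + 9y^2 + 2y - 1)

The residues treated are {2, 0}, so the missing case is m ≡ 1 (mod 3); write m = 3y+1.
Then (3y+1)^3 - (3y+1) - 3 = 27y^3 + 27y^2 + 6y - 3 = 3(9y^3 + 9y^2 + 2y - 1).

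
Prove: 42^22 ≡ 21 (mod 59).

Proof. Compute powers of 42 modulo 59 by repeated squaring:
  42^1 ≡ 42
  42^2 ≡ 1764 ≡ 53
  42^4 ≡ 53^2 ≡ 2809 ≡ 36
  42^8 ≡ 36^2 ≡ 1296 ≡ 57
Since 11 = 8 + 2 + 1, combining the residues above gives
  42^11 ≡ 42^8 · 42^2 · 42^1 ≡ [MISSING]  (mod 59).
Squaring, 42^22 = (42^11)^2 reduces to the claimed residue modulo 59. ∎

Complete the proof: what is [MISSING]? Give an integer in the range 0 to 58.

32

Multiply the listed residues: 57 · 53 · 42 = 3021 → 126882.
Reducing modulo 59: 126882 = 2150·59 + 32, so 42^11 ≡ 32.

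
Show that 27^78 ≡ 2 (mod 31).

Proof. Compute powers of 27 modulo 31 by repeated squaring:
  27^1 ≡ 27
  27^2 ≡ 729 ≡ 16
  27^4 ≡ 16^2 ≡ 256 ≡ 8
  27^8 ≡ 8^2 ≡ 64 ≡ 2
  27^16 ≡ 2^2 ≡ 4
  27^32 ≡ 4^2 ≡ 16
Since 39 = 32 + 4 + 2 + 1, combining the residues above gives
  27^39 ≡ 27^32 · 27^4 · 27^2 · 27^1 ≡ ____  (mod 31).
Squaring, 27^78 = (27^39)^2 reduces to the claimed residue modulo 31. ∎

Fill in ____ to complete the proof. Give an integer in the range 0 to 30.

23

27^32 · 27^4 · 27^2 · 27^1 ≡ 16 · 8 · 16 · 27 = 55296.
55296 mod 31 = 23, so 27^39 ≡ 23 (mod 31).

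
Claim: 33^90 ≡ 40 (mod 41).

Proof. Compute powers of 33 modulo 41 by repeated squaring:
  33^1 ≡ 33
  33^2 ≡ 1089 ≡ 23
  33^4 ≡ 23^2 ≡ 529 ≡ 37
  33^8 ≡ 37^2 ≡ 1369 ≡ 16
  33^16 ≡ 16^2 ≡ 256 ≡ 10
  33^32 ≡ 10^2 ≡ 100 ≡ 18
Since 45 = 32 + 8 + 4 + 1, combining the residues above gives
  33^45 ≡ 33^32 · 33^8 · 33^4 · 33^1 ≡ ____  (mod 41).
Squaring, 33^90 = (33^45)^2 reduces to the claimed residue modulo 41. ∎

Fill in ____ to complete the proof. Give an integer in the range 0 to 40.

Multiply the listed residues: 18 · 16 · 37 · 33 = 288 → 10656 → 351648.
Reducing modulo 41: 351648 = 8576·41 + 32, so 33^45 ≡ 32.

32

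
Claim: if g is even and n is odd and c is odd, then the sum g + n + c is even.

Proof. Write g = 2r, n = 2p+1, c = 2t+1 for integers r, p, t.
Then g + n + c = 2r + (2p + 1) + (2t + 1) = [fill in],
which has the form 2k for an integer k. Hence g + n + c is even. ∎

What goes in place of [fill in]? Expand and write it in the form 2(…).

Expanding: 2r + (2p + 1) + (2t + 1) = 2p + 2r + 2t + 2.
Every term is even; pulling out the factor of 2 gives 2(p + r + t + 1).

2(p + r + t + 1)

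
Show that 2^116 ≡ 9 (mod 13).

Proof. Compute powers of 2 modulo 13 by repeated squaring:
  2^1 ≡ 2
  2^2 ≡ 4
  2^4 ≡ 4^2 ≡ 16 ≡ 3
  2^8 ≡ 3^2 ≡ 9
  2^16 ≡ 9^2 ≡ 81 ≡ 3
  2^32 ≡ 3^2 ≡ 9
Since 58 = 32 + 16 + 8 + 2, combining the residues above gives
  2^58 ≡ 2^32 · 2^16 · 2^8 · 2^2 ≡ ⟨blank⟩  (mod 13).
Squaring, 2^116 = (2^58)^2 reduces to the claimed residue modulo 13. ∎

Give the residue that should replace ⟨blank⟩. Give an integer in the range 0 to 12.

Multiply the listed residues: 9 · 3 · 9 · 4 = 27 → 243 → 972.
Reducing modulo 13: 972 = 74·13 + 10, so 2^58 ≡ 10.

10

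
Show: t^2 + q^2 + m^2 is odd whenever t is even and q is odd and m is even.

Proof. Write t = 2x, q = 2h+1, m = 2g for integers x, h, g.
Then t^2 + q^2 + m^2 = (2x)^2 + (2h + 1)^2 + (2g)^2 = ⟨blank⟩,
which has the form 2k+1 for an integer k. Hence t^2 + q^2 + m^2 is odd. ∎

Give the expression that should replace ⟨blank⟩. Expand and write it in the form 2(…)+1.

2(2g^2 + 2h^2 + 2h + 2x^2) + 1

Expanding: (2x)^2 + (2h + 1)^2 + (2g)^2 = 4g^2 + 4h^2 + 4h + 4x^2 + 1.
Every term except the constant is even, so this is 2(2g^2 + 2h^2 + 2h + 2x^2) + 1,
and 2g^2 + 2h^2 + 2h + 2x^2 ∈ ℤ gives the required form.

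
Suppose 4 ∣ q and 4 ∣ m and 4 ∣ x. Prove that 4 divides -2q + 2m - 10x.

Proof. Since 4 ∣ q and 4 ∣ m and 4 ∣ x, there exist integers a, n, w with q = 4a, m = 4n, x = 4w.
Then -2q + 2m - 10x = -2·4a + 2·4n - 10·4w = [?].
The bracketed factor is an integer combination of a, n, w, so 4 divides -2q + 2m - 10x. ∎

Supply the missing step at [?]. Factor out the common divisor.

4(-2a + 2n - 10w)

Each term has a factor of 4: -2·4a + 2·4n - 10·4w = 4·(-2a + 2n - 10w).
Since -2a + 2n - 10w is an integer, 4 ∣ (-2q + 2m - 10x).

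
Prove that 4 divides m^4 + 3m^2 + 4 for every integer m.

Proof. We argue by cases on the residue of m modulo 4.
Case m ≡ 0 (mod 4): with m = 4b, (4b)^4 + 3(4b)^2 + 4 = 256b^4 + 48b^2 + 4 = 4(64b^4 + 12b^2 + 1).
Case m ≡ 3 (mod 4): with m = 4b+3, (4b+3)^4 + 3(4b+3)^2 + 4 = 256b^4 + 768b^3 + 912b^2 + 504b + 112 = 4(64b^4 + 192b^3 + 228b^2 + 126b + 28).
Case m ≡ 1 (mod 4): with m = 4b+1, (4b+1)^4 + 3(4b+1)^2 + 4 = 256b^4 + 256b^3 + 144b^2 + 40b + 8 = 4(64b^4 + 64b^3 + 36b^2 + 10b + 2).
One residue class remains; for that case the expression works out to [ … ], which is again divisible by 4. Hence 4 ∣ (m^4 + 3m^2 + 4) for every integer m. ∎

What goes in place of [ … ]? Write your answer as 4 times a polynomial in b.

Only m ≡ 2 (mod 4) is unaccounted for. Put m = 4b+2:
(4b+2)^4 + 3(4b+2)^2 + 4 expands to 256b^4 + 512b^3 + 432b^2 + 176b + 32,
and factoring out 4 leaves 4(64b^4 + 128b^3 + 108b^2 + 44b + 8).

4(64b^4 + 128b^3 + 108b^2 + 44b + 8)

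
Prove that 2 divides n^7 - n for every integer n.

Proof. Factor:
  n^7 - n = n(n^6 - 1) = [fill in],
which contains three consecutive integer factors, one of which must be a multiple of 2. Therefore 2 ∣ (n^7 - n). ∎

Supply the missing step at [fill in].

(n - 1)n(n + 1)(n^4 + n^2 + 1)

n^6 - 1 = (n^2 - 1)(n^4 + n^2 + 1), and n^2 - 1 = (n-1)(n+1).
So n(n^6 - 1) = (n - 1)n(n + 1)(n^4 + n^2 + 1).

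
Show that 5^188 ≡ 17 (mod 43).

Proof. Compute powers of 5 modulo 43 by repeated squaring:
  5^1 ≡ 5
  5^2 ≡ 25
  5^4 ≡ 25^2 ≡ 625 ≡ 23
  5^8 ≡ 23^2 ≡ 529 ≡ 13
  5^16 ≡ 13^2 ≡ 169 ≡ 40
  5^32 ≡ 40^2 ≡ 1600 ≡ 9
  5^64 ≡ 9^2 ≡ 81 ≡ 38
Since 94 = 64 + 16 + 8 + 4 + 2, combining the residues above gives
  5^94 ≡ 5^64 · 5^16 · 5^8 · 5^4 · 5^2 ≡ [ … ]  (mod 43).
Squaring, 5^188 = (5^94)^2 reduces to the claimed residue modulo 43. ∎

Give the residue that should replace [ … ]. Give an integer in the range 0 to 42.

5^64 · 5^16 · 5^8 · 5^4 · 5^2 ≡ 38 · 40 · 13 · 23 · 25 = 11362000.
11362000 mod 43 = 24, so 5^94 ≡ 24 (mod 43).

24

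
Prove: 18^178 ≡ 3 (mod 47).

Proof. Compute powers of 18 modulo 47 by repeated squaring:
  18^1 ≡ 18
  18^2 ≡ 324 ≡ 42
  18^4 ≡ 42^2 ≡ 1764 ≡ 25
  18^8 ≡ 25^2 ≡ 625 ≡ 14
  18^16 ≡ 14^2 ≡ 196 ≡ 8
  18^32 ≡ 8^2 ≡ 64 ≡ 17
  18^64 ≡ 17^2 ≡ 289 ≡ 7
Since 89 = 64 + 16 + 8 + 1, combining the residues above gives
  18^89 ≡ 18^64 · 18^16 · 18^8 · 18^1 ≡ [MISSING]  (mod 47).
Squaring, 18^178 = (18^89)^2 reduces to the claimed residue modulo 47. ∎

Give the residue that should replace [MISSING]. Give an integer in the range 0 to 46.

12

Multiply the listed residues: 7 · 8 · 14 · 18 = 56 → 784 → 14112.
Reducing modulo 47: 14112 = 300·47 + 12, so 18^89 ≡ 12.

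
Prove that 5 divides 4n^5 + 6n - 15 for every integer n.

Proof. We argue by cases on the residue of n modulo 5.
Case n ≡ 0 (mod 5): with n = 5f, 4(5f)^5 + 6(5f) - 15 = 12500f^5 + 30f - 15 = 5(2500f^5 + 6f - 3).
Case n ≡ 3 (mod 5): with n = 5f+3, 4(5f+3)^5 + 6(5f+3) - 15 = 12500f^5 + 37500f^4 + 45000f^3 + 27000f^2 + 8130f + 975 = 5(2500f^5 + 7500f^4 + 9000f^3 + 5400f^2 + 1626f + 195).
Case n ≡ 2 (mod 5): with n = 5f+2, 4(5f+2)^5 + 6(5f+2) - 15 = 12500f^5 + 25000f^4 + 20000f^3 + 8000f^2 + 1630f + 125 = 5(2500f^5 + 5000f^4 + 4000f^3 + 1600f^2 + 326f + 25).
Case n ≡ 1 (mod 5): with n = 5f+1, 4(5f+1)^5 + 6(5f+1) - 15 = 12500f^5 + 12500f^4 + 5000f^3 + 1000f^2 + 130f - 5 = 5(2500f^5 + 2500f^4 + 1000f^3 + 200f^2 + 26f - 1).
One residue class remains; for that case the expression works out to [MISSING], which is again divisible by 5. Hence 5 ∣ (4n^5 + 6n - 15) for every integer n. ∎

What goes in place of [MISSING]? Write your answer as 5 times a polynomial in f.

The residues treated are {0, 3, 2, 1}, so the missing case is n ≡ 4 (mod 5); write n = 5f+4.
Then 4(5f+4)^5 + 6(5f+4) - 15 = 12500f^5 + 50000f^4 + 80000f^3 + 64000f^2 + 25630f + 4105 = 5(2500f^5 + 10000f^4 + 16000f^3 + 12800f^2 + 5126f + 821).

5(2500f^5 + 10000f^4 + 16000f^3 + 12800f^2 + 5126f + 821)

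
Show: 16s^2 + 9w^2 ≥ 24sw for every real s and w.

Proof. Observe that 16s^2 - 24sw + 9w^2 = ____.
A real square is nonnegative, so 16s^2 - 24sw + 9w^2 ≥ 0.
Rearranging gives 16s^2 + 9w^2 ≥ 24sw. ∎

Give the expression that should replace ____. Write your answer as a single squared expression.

(4s - 3w)^2

The leading and trailing coefficients are 4^2 and 3^2, and 24 = 2·4·3, so the trinomial is (4s - 3w)^2.
Hence 16s^2 - 24sw + 9w^2 ≥ 0.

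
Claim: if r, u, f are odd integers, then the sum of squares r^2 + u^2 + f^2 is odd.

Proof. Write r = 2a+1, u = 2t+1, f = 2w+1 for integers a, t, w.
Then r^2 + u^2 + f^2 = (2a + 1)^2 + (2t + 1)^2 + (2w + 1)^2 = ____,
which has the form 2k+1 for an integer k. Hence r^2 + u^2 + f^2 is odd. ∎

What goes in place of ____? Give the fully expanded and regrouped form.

(2a + 1)^2 + (2t + 1)^2 + (2w + 1)^2 = 4a^2 + 4a + 4t^2 + 4t + 4w^2 + 4w + 3
= 2(2a^2 + 2a + 2t^2 + 2t + 2w^2 + 2w + 1) + 1.
Since 2a^2 + 2a + 2t^2 + 2t + 2w^2 + 2w + 1 is an integer, the sum of squares is of the form 2k+1 for an integer k.

2(2a^2 + 2a + 2t^2 + 2t + 2w^2 + 2w + 1) + 1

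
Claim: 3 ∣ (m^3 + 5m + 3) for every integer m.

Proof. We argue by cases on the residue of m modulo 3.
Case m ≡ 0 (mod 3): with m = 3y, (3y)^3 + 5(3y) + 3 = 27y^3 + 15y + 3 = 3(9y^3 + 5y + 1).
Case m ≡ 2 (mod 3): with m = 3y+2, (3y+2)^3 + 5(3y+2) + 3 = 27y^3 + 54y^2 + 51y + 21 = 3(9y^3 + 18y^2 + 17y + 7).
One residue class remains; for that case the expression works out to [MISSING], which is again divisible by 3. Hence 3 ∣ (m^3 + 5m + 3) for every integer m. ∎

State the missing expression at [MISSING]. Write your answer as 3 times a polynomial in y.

3(9y^3 + 9y^2 + 8y + 3)

The residues treated are {0, 2}, so the missing case is m ≡ 1 (mod 3); write m = 3y+1.
Then (3y+1)^3 + 5(3y+1) + 3 = 27y^3 + 27y^2 + 24y + 9 = 3(9y^3 + 9y^2 + 8y + 3).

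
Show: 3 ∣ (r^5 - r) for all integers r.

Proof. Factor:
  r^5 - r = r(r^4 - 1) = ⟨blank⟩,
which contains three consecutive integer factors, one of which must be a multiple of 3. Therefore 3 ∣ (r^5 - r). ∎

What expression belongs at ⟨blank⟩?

(r - 1)r(r + 1)(r^2 + 1)

r^4 - 1 = (r^2 - 1)(r^2 + 1), and r^2 - 1 = (r-1)(r+1).
So r(r^4 - 1) = (r - 1)r(r + 1)(r^2 + 1).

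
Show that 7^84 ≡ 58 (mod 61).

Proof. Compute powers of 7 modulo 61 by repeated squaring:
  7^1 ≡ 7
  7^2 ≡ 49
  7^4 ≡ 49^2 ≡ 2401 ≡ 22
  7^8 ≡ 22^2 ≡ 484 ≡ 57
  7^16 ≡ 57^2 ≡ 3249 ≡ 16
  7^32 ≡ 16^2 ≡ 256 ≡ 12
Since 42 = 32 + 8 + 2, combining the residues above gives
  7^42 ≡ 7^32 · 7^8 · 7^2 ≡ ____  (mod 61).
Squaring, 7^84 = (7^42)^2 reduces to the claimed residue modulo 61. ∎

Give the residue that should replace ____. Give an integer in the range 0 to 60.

27

Multiply the listed residues: 12 · 57 · 49 = 684 → 33516.
Reducing modulo 61: 33516 = 549·61 + 27, so 7^42 ≡ 27.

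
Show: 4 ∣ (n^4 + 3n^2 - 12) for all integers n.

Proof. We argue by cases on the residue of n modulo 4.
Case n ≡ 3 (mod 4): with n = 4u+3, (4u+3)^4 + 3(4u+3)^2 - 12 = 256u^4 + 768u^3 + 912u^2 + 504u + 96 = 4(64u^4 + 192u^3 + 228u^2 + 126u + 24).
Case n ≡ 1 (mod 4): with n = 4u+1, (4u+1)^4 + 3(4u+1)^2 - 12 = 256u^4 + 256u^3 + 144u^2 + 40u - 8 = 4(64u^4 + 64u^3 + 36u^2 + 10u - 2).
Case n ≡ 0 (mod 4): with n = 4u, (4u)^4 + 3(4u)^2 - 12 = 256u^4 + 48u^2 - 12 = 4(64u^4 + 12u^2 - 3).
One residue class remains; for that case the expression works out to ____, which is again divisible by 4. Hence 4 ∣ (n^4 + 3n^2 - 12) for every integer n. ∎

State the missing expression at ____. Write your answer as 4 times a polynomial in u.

Only n ≡ 2 (mod 4) is unaccounted for. Put n = 4u+2:
(4u+2)^4 + 3(4u+2)^2 - 12 expands to 256u^4 + 512u^3 + 432u^2 + 176u + 16,
and factoring out 4 leaves 4(64u^4 + 128u^3 + 108u^2 + 44u + 4).

4(64u^4 + 128u^3 + 108u^2 + 44u + 4)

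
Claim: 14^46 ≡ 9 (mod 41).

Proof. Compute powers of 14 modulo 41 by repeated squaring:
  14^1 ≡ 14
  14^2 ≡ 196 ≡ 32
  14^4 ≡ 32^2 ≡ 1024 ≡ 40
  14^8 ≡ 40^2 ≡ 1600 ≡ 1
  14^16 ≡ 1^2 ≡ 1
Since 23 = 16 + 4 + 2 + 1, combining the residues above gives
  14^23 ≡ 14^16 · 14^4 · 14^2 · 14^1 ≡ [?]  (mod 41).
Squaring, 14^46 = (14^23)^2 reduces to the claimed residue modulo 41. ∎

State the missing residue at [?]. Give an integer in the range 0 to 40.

Multiply the listed residues: 1 · 40 · 32 · 14 = 40 → 1280 → 17920.
Reducing modulo 41: 17920 = 437·41 + 3, so 14^23 ≡ 3.

3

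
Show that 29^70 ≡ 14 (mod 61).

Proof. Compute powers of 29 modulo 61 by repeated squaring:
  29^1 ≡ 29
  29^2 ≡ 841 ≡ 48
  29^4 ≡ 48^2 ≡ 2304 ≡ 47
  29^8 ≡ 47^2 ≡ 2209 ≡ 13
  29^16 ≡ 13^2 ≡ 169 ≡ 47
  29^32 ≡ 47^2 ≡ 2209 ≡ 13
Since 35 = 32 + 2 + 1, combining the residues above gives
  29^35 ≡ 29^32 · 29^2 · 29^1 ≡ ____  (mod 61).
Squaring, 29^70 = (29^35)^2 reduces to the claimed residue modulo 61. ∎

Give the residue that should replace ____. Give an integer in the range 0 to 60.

29^32 · 29^2 · 29^1 ≡ 13 · 48 · 29 = 18096.
18096 mod 61 = 40, so 29^35 ≡ 40 (mod 61).

40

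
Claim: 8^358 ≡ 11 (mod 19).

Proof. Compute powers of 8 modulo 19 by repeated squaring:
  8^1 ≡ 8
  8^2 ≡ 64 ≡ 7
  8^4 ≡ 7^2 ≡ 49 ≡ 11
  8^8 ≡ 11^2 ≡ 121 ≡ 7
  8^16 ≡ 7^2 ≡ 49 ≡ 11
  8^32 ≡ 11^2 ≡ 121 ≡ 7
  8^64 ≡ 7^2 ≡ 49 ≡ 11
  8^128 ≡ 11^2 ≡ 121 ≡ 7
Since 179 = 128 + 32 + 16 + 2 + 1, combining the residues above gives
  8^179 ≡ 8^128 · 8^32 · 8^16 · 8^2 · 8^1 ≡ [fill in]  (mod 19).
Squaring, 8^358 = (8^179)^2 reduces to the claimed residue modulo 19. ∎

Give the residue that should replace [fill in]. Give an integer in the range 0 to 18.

12

8^128 · 8^32 · 8^16 · 8^2 · 8^1 ≡ 7 · 7 · 11 · 7 · 8 = 30184.
30184 mod 19 = 12, so 8^179 ≡ 12 (mod 19).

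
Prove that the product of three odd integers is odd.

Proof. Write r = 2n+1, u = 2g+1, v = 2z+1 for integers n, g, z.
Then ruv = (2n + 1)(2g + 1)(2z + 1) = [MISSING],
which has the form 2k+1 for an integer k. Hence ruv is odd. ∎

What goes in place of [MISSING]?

Expanding: (2n + 1)(2g + 1)(2z + 1) = 8gnz + 4gn + 4gz + 2g + 4nz + 2n + 2z + 1.
Every term except the constant is even, so this is 2(4gnz + 2gn + 2gz + g + 2nz + n + z) + 1,
and 4gnz + 2gn + 2gz + g + 2nz + n + z ∈ ℤ gives the required form.

2(4gnz + 2gn + 2gz + g + 2nz + n + z) + 1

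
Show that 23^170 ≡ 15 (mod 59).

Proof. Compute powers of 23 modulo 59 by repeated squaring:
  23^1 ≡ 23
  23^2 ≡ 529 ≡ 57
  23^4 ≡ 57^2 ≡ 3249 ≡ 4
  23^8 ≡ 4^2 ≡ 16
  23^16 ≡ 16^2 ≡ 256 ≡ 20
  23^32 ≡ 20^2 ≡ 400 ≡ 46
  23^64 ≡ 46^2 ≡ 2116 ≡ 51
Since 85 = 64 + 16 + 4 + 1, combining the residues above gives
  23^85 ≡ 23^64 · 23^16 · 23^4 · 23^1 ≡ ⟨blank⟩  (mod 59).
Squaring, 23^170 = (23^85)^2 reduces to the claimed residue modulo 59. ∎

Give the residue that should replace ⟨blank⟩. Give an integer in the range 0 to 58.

30

23^64 · 23^16 · 23^4 · 23^1 ≡ 51 · 20 · 4 · 23 = 93840.
93840 mod 59 = 30, so 23^85 ≡ 30 (mod 59).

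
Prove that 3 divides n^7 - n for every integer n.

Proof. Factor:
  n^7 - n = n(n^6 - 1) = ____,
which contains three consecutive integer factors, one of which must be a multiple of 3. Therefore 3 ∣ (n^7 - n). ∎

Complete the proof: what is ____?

n^6 - 1 = (n^2 - 1)(n^4 + n^2 + 1), and n^2 - 1 = (n-1)(n+1).
So n(n^6 - 1) = (n - 1)n(n + 1)(n^4 + n^2 + 1).

(n - 1)n(n + 1)(n^4 + n^2 + 1)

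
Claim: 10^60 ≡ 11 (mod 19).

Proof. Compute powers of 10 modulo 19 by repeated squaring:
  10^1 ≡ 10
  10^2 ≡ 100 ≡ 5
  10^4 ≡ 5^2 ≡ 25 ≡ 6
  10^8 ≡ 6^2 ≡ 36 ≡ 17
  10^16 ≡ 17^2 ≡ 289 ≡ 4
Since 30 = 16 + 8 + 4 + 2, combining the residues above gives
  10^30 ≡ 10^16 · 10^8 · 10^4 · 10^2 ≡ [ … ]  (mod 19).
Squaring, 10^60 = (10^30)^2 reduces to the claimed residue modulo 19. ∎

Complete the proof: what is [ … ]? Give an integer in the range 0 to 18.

Multiply the listed residues: 4 · 17 · 6 · 5 = 68 → 408 → 2040.
Reducing modulo 19: 2040 = 107·19 + 7, so 10^30 ≡ 7.

7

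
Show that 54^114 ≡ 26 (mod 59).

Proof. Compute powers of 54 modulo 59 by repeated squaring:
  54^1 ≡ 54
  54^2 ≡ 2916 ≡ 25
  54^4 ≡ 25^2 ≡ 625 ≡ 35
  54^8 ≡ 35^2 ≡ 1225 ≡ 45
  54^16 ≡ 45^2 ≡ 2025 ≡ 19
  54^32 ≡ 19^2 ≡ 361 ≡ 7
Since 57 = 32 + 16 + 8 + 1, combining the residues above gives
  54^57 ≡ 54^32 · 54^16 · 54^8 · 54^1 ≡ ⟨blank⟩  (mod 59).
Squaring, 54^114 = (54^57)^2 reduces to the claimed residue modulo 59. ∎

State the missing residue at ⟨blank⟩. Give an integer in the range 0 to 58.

Multiply the listed residues: 7 · 19 · 45 · 54 = 133 → 5985 → 323190.
Reducing modulo 59: 323190 = 5477·59 + 47, so 54^57 ≡ 47.

47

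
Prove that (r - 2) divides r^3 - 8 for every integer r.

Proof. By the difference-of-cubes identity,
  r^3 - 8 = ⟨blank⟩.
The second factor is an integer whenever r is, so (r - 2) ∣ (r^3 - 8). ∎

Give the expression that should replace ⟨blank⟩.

Polynomial division of r^3 - 8 by r - 2 leaves remainder 0 and quotient r^2 + 2r + 4.
Hence r^3 - 8 = (r - 2)(r^2 + 2r + 4).

(r - 2)(r^2 + 2r + 4)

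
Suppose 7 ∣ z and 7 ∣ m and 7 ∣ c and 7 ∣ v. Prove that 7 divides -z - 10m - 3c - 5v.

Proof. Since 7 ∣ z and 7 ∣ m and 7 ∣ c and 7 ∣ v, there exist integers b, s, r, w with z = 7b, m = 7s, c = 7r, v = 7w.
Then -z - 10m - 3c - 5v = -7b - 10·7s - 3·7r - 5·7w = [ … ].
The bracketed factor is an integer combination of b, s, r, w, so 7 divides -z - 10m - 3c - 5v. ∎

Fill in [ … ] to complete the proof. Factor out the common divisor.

7(-b - 3r - 10s - 5w)

Each term has a factor of 7: -7b - 10·7s - 3·7r - 5·7w = 7·(-b - 3r - 10s - 5w).
Since -b - 3r - 10s - 5w is an integer, 7 ∣ (-z - 10m - 3c - 5v).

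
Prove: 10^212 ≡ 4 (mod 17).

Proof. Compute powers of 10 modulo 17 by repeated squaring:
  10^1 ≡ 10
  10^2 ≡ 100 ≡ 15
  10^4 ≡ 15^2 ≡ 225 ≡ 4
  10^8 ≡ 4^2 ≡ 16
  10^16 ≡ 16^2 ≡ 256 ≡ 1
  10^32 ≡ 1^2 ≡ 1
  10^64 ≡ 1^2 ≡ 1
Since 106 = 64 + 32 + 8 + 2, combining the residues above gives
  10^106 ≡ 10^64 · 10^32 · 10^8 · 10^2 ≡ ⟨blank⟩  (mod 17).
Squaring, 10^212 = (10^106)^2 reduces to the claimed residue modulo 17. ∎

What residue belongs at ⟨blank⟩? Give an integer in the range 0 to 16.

2

10^64 · 10^32 · 10^8 · 10^2 ≡ 1 · 1 · 16 · 15 = 240.
240 mod 17 = 2, so 10^106 ≡ 2 (mod 17).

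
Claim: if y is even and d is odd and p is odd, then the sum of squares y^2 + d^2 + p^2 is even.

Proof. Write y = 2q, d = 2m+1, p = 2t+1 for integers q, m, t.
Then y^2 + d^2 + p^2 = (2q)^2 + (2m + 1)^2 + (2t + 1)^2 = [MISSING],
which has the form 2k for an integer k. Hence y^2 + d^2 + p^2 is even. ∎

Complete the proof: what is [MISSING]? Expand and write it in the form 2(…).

2(2m^2 + 2m + 2q^2 + 2t^2 + 2t + 1)

(2q)^2 + (2m + 1)^2 + (2t + 1)^2 = 4m^2 + 4m + 4q^2 + 4t^2 + 4t + 2
= 2(2m^2 + 2m + 2q^2 + 2t^2 + 2t + 1).
Since 2m^2 + 2m + 2q^2 + 2t^2 + 2t + 1 is an integer, the sum of squares is of the form 2k for an integer k.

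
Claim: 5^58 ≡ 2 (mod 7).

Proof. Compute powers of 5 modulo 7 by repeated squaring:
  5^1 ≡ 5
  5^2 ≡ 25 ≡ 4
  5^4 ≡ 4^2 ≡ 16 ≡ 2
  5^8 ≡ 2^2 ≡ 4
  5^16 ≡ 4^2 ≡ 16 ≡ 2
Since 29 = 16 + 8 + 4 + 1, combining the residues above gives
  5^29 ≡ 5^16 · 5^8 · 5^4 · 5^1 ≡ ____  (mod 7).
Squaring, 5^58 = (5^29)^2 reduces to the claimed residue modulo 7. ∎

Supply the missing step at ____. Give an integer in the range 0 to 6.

3

Multiply the listed residues: 2 · 4 · 2 · 5 = 8 → 16 → 80.
Reducing modulo 7: 80 = 11·7 + 3, so 5^29 ≡ 3.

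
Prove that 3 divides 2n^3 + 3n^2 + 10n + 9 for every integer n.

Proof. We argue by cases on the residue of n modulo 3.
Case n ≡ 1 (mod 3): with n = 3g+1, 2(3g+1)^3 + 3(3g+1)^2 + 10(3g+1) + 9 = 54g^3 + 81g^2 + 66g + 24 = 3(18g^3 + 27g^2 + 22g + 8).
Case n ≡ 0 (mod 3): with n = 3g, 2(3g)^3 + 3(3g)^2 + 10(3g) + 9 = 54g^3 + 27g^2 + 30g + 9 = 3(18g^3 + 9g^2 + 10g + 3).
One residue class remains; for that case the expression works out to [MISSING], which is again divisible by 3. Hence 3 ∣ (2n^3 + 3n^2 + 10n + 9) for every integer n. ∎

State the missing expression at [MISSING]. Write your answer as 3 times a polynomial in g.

Only n ≡ 2 (mod 3) is unaccounted for. Put n = 3g+2:
2(3g+2)^3 + 3(3g+2)^2 + 10(3g+2) + 9 expands to 54g^3 + 135g^2 + 138g + 57,
and factoring out 3 leaves 3(18g^3 + 45g^2 + 46g + 19).

3(18g^3 + 45g^2 + 46g + 19)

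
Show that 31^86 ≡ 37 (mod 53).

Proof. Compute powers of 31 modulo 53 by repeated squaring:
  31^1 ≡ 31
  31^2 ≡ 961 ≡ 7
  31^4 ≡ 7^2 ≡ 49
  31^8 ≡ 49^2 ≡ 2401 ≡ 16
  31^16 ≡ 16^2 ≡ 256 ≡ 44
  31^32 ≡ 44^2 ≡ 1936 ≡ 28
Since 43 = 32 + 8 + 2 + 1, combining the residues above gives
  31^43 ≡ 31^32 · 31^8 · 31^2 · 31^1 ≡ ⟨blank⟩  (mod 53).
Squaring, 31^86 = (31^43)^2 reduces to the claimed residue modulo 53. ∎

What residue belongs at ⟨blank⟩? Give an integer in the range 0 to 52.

14

31^32 · 31^8 · 31^2 · 31^1 ≡ 28 · 16 · 7 · 31 = 97216.
97216 mod 53 = 14, so 31^43 ≡ 14 (mod 53).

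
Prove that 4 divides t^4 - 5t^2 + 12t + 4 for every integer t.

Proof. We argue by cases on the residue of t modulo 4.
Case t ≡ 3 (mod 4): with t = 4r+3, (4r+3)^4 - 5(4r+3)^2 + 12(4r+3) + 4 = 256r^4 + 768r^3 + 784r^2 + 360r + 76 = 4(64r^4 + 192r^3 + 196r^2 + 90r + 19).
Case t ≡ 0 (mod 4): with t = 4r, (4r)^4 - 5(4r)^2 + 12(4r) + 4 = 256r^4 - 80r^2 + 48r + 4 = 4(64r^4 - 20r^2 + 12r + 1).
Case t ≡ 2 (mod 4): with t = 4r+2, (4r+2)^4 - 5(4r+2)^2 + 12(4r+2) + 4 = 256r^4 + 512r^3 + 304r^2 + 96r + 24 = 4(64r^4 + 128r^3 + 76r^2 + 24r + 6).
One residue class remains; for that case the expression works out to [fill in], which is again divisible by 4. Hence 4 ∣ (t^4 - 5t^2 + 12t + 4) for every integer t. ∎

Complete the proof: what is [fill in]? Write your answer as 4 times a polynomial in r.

The residues treated are {3, 0, 2}, so the missing case is t ≡ 1 (mod 4); write t = 4r+1.
Then (4r+1)^4 - 5(4r+1)^2 + 12(4r+1) + 4 = 256r^4 + 256r^3 + 16r^2 + 24r + 12 = 4(64r^4 + 64r^3 + 4r^2 + 6r + 3).

4(64r^4 + 64r^3 + 4r^2 + 6r + 3)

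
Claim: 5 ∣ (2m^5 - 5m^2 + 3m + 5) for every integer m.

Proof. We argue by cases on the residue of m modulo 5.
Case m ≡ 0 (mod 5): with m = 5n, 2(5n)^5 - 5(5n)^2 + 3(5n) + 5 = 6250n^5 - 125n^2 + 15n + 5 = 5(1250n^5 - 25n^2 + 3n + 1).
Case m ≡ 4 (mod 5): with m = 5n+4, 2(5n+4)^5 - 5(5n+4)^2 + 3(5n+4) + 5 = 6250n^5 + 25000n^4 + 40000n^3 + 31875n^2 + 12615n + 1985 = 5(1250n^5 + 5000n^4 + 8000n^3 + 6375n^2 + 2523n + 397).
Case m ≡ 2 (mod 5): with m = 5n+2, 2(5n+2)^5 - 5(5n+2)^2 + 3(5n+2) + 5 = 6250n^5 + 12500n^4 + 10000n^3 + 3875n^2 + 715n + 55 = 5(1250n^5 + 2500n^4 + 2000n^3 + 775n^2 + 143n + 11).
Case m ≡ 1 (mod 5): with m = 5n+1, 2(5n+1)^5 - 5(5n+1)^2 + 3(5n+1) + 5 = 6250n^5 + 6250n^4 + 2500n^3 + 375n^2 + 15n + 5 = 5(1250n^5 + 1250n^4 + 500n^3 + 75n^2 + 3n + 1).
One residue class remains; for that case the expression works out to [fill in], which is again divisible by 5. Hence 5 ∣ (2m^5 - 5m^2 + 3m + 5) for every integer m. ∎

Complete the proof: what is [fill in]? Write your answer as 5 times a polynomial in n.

5(1250n^5 + 3750n^4 + 4500n^3 + 2675n^2 + 783n + 91)

The residues treated are {0, 4, 2, 1}, so the missing case is m ≡ 3 (mod 5); write m = 5n+3.
Then 2(5n+3)^5 - 5(5n+3)^2 + 3(5n+3) + 5 = 6250n^5 + 18750n^4 + 22500n^3 + 13375n^2 + 3915n + 455 = 5(1250n^5 + 3750n^4 + 4500n^3 + 2675n^2 + 783n + 91).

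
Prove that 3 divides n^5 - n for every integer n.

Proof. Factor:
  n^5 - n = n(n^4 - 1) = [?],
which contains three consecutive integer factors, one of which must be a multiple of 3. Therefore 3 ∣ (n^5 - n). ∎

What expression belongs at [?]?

n^4 - 1 = (n^2 - 1)(n^2 + 1), and n^2 - 1 = (n-1)(n+1).
So n(n^4 - 1) = (n - 1)n(n + 1)(n^2 + 1).

(n - 1)n(n + 1)(n^2 + 1)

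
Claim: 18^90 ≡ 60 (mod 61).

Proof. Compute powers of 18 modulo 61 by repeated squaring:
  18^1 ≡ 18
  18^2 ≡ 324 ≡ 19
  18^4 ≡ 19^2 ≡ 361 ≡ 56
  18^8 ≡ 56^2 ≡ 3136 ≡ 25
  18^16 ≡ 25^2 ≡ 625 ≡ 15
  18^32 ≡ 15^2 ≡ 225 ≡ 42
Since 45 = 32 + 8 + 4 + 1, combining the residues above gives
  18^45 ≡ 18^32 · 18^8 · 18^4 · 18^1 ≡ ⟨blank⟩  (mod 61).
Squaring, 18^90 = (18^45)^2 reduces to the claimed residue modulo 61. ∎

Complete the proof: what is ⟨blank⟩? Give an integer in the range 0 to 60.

18^32 · 18^8 · 18^4 · 18^1 ≡ 42 · 25 · 56 · 18 = 1058400.
1058400 mod 61 = 50, so 18^45 ≡ 50 (mod 61).

50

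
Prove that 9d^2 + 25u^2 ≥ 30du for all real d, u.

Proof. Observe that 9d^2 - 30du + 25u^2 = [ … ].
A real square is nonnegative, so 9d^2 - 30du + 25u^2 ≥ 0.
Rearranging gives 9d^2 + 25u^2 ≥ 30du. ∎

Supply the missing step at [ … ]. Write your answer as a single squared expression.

The leading and trailing coefficients are 3^2 and 5^2, and 30 = 2·3·5, so the trinomial is (3d - 5u)^2.
Hence 9d^2 - 30du + 25u^2 ≥ 0.

(3d - 5u)^2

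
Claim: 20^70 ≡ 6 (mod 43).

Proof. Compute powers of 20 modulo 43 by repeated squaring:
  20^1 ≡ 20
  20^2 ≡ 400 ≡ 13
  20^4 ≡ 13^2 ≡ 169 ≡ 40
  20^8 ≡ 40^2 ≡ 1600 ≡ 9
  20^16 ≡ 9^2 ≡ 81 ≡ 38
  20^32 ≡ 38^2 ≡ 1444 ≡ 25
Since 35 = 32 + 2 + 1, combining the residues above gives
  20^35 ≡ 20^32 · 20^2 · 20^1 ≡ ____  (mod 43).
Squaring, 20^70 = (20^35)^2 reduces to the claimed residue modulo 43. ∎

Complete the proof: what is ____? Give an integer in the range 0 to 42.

Multiply the listed residues: 25 · 13 · 20 = 325 → 6500.
Reducing modulo 43: 6500 = 151·43 + 7, so 20^35 ≡ 7.

7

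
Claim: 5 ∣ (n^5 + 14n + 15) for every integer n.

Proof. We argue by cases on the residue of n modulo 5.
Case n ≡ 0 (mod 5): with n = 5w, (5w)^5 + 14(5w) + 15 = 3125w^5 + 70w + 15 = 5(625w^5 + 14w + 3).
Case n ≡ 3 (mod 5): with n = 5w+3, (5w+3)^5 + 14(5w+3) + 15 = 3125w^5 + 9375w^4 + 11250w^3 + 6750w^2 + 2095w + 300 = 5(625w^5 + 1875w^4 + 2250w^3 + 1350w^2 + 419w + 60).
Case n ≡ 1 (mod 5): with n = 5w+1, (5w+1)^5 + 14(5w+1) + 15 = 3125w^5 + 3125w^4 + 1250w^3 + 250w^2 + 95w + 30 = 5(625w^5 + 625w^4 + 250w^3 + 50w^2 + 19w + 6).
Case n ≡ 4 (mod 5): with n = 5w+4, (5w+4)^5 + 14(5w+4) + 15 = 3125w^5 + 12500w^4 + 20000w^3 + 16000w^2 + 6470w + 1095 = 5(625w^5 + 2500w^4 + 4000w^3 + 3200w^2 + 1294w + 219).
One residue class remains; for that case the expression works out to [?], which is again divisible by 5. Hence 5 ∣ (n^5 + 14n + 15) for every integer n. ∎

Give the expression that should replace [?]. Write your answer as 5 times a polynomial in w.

5(625w^5 + 1250w^4 + 1000w^3 + 400w^2 + 94w + 15)

Only n ≡ 2 (mod 5) is unaccounted for. Put n = 5w+2:
(5w+2)^5 + 14(5w+2) + 15 expands to 3125w^5 + 6250w^4 + 5000w^3 + 2000w^2 + 470w + 75,
and factoring out 5 leaves 5(625w^5 + 1250w^4 + 1000w^3 + 400w^2 + 94w + 15).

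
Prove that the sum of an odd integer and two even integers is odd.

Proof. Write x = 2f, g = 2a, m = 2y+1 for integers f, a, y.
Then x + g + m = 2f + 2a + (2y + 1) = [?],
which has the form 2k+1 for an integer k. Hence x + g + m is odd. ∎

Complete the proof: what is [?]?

2(a + f + y) + 1

2f + 2a + (2y + 1) = 2a + 2f + 2y + 1
= 2(a + f + y) + 1.
Since a + f + y is an integer, the sum is of the form 2k+1 for an integer k.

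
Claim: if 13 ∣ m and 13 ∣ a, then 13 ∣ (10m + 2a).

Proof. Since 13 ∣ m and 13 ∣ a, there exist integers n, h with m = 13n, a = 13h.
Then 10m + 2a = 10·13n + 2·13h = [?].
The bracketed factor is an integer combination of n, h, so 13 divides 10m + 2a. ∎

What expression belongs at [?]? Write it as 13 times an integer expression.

Each term has a factor of 13: 10·13n + 2·13h = 13·(2h + 10n).
Since 2h + 10n is an integer, 13 ∣ (10m + 2a).

13(2h + 10n)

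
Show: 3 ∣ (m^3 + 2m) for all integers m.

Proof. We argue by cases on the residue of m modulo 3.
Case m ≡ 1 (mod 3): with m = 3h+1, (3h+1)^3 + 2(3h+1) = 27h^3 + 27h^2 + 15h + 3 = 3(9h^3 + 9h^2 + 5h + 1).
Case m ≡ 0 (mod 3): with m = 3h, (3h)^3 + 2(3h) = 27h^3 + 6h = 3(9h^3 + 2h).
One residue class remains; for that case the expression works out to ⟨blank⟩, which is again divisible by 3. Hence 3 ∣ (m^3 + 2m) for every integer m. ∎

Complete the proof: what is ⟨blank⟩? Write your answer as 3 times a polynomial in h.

3(9h^3 + 18h^2 + 14h + 4)

The residues treated are {1, 0}, so the missing case is m ≡ 2 (mod 3); write m = 3h+2.
Then (3h+2)^3 + 2(3h+2) = 27h^3 + 54h^2 + 42h + 12 = 3(9h^3 + 18h^2 + 14h + 4).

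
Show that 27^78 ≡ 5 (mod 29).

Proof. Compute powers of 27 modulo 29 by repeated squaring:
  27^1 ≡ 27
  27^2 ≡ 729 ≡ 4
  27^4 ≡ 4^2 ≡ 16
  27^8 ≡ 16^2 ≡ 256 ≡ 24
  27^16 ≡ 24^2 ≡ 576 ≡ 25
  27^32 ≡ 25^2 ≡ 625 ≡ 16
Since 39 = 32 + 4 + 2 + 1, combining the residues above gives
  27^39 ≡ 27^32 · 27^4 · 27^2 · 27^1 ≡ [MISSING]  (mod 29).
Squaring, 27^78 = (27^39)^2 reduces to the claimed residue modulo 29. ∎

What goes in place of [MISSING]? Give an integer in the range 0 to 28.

Multiply the listed residues: 16 · 16 · 4 · 27 = 256 → 1024 → 27648.
Reducing modulo 29: 27648 = 953·29 + 11, so 27^39 ≡ 11.

11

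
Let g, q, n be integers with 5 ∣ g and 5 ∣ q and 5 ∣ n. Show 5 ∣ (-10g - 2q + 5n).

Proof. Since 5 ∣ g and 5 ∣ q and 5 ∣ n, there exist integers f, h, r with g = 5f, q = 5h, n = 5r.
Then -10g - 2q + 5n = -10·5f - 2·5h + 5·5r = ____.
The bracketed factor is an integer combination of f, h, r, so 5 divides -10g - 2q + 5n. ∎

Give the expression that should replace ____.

Each term has a factor of 5: -10·5f - 2·5h + 5·5r = 5·(-10f - 2h + 5r).
Since -10f - 2h + 5r is an integer, 5 ∣ (-10g - 2q + 5n).

5(-10f - 2h + 5r)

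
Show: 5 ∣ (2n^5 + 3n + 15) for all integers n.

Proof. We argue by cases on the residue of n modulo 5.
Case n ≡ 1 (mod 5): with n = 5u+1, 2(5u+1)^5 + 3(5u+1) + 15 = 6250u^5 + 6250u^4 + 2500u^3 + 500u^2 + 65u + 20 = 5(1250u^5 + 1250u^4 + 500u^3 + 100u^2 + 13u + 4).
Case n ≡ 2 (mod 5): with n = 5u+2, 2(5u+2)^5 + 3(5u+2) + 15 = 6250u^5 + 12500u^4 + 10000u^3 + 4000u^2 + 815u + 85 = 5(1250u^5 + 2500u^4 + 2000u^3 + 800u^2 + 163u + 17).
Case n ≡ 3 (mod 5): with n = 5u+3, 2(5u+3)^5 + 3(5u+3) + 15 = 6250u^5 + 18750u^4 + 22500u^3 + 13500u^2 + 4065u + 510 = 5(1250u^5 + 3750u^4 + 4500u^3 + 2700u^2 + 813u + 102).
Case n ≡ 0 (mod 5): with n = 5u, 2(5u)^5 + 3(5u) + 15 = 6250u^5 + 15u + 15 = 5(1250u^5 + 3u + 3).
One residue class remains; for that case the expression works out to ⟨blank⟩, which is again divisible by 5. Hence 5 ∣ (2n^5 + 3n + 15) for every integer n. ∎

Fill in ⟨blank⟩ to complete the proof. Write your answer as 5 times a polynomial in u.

The residues treated are {1, 2, 3, 0}, so the missing case is n ≡ 4 (mod 5); write n = 5u+4.
Then 2(5u+4)^5 + 3(5u+4) + 15 = 6250u^5 + 25000u^4 + 40000u^3 + 32000u^2 + 12815u + 2075 = 5(1250u^5 + 5000u^4 + 8000u^3 + 6400u^2 + 2563u + 415).

5(1250u^5 + 5000u^4 + 8000u^3 + 6400u^2 + 2563u + 415)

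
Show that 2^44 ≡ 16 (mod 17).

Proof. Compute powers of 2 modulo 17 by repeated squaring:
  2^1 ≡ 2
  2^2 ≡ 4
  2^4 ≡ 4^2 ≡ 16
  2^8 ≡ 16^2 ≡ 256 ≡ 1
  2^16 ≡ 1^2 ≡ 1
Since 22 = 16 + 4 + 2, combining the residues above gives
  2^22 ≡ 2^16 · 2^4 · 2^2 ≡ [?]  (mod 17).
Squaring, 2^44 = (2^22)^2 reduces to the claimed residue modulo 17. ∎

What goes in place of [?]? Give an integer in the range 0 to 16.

2^16 · 2^4 · 2^2 ≡ 1 · 16 · 4 = 64.
64 mod 17 = 13, so 2^22 ≡ 13 (mod 17).

13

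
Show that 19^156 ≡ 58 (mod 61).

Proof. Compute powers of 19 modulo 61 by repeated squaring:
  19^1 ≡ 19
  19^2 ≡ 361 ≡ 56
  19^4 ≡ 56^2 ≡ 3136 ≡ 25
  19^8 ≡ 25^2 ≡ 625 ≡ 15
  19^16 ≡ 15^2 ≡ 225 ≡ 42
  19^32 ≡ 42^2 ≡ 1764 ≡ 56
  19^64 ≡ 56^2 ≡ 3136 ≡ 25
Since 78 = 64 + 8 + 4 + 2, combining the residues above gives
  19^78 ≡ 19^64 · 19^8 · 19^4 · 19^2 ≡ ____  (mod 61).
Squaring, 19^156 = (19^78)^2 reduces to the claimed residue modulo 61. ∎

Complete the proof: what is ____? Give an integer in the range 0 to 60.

34

19^64 · 19^8 · 19^4 · 19^2 ≡ 25 · 15 · 25 · 56 = 525000.
525000 mod 61 = 34, so 19^78 ≡ 34 (mod 61).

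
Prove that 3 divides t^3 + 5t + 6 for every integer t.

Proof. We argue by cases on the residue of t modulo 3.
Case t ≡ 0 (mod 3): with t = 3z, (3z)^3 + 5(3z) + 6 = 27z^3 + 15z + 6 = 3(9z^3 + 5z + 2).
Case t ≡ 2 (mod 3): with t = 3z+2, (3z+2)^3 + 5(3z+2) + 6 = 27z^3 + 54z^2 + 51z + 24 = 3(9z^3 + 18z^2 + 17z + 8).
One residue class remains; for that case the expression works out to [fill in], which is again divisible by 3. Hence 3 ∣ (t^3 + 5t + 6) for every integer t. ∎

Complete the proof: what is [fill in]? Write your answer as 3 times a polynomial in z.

Only t ≡ 1 (mod 3) is unaccounted for. Put t = 3z+1:
(3z+1)^3 + 5(3z+1) + 6 expands to 27z^3 + 27z^2 + 24z + 12,
and factoring out 3 leaves 3(9z^3 + 9z^2 + 8z + 4).

3(9z^3 + 9z^2 + 8z + 4)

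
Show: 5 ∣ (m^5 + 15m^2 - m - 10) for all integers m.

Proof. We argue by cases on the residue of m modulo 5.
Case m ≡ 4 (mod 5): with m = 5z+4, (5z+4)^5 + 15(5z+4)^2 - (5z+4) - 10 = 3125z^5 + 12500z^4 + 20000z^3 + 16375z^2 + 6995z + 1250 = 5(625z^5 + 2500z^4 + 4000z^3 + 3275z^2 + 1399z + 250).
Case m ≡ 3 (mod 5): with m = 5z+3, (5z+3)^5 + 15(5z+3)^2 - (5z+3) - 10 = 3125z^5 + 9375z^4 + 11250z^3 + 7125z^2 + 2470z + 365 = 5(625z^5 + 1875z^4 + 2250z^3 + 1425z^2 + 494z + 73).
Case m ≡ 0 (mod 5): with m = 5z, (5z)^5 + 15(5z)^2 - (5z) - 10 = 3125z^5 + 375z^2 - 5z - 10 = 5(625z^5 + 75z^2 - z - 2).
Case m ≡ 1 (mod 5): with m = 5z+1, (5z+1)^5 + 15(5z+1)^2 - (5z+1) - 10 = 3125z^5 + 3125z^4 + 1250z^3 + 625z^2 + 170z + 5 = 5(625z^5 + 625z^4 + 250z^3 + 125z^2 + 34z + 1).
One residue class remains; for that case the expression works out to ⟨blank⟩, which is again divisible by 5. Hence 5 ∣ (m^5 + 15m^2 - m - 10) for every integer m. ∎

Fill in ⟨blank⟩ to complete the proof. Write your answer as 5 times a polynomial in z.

5(625z^5 + 1250z^4 + 1000z^3 + 475z^2 + 139z + 16)

The residues treated are {4, 3, 0, 1}, so the missing case is m ≡ 2 (mod 5); write m = 5z+2.
Then (5z+2)^5 + 15(5z+2)^2 - (5z+2) - 10 = 3125z^5 + 6250z^4 + 5000z^3 + 2375z^2 + 695z + 80 = 5(625z^5 + 1250z^4 + 1000z^3 + 475z^2 + 139z + 16).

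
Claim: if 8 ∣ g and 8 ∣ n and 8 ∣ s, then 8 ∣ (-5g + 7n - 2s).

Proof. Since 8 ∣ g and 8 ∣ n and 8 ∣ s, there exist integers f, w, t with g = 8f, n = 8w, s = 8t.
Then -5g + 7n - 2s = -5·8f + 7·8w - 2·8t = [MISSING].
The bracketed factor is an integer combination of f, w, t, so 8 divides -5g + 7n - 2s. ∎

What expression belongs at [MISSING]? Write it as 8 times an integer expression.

Each term has a factor of 8: -5·8f + 7·8w - 2·8t = 8·(-5f - 2t + 7w).
Since -5f - 2t + 7w is an integer, 8 ∣ (-5g + 7n - 2s).

8(-5f - 2t + 7w)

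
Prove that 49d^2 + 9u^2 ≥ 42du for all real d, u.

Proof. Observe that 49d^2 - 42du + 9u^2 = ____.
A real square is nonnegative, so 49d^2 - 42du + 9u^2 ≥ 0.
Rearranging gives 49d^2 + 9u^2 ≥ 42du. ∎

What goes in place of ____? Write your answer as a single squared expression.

(7d - 3u)^2

The leading and trailing coefficients are 7^2 and 3^2, and 42 = 2·7·3, so the trinomial is (7d - 3u)^2.
Hence 49d^2 - 42du + 9u^2 ≥ 0.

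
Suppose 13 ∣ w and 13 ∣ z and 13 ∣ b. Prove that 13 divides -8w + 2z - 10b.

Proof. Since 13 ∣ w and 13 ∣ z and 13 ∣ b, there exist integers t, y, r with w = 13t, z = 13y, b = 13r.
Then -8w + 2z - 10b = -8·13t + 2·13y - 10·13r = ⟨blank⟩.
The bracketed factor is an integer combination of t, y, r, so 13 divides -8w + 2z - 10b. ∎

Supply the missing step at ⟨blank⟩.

Each term has a factor of 13: -8·13t + 2·13y - 10·13r = 13·(-10r - 8t + 2y).
Since -10r - 8t + 2y is an integer, 13 ∣ (-8w + 2z - 10b).

13(-10r - 8t + 2y)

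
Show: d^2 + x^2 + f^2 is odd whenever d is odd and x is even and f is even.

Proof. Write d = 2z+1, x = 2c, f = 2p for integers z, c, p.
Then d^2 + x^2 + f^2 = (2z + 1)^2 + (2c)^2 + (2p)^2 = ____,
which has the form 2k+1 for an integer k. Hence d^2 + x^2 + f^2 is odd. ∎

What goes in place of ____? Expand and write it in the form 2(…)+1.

2(2c^2 + 2p^2 + 2z^2 + 2z) + 1

Expanding: (2z + 1)^2 + (2c)^2 + (2p)^2 = 4c^2 + 4p^2 + 4z^2 + 4z + 1.
Every term except the constant is even, so this is 2(2c^2 + 2p^2 + 2z^2 + 2z) + 1,
and 2c^2 + 2p^2 + 2z^2 + 2z ∈ ℤ gives the required form.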